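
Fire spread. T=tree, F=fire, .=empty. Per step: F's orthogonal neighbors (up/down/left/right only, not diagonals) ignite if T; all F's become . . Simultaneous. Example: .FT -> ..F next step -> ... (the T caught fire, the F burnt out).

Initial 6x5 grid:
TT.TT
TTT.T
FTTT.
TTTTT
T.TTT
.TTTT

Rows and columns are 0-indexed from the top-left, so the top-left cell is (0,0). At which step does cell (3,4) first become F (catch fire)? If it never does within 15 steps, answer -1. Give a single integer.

Step 1: cell (3,4)='T' (+3 fires, +1 burnt)
Step 2: cell (3,4)='T' (+5 fires, +3 burnt)
Step 3: cell (3,4)='T' (+4 fires, +5 burnt)
Step 4: cell (3,4)='T' (+2 fires, +4 burnt)
Step 5: cell (3,4)='F' (+3 fires, +2 burnt)
  -> target ignites at step 5
Step 6: cell (3,4)='.' (+3 fires, +3 burnt)
Step 7: cell (3,4)='.' (+1 fires, +3 burnt)
Step 8: cell (3,4)='.' (+0 fires, +1 burnt)
  fire out at step 8

5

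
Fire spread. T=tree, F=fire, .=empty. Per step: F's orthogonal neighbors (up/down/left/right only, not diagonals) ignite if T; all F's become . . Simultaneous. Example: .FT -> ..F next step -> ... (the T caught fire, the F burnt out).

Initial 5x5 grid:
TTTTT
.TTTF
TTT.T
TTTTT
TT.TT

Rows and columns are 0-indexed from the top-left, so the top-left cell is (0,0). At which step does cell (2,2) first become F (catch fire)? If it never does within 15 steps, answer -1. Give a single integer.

Step 1: cell (2,2)='T' (+3 fires, +1 burnt)
Step 2: cell (2,2)='T' (+3 fires, +3 burnt)
Step 3: cell (2,2)='F' (+5 fires, +3 burnt)
  -> target ignites at step 3
Step 4: cell (2,2)='.' (+4 fires, +5 burnt)
Step 5: cell (2,2)='.' (+3 fires, +4 burnt)
Step 6: cell (2,2)='.' (+2 fires, +3 burnt)
Step 7: cell (2,2)='.' (+1 fires, +2 burnt)
Step 8: cell (2,2)='.' (+0 fires, +1 burnt)
  fire out at step 8

3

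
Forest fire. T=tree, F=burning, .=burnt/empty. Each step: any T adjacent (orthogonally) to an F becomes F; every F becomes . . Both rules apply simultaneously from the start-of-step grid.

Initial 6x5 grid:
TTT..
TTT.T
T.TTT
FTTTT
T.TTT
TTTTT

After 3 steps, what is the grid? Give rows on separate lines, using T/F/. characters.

Step 1: 3 trees catch fire, 1 burn out
  TTT..
  TTT.T
  F.TTT
  .FTTT
  F.TTT
  TTTTT
Step 2: 3 trees catch fire, 3 burn out
  TTT..
  FTT.T
  ..TTT
  ..FTT
  ..TTT
  FTTTT
Step 3: 6 trees catch fire, 3 burn out
  FTT..
  .FT.T
  ..FTT
  ...FT
  ..FTT
  .FTTT

FTT..
.FT.T
..FTT
...FT
..FTT
.FTTT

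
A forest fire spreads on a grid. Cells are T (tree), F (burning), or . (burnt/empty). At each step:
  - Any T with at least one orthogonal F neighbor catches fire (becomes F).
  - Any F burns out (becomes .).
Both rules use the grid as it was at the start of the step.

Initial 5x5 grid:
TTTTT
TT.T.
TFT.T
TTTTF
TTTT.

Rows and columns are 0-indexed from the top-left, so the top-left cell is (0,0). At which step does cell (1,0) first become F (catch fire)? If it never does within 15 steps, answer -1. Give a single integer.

Step 1: cell (1,0)='T' (+6 fires, +2 burnt)
Step 2: cell (1,0)='F' (+6 fires, +6 burnt)
  -> target ignites at step 2
Step 3: cell (1,0)='.' (+4 fires, +6 burnt)
Step 4: cell (1,0)='.' (+1 fires, +4 burnt)
Step 5: cell (1,0)='.' (+2 fires, +1 burnt)
Step 6: cell (1,0)='.' (+0 fires, +2 burnt)
  fire out at step 6

2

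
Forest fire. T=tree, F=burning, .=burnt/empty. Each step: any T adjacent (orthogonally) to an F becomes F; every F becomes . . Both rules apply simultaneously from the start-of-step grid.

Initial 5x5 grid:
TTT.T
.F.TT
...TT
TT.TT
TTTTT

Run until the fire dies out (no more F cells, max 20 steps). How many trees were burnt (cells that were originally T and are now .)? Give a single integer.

Answer: 3

Derivation:
Step 1: +1 fires, +1 burnt (F count now 1)
Step 2: +2 fires, +1 burnt (F count now 2)
Step 3: +0 fires, +2 burnt (F count now 0)
Fire out after step 3
Initially T: 17, now '.': 11
Total burnt (originally-T cells now '.'): 3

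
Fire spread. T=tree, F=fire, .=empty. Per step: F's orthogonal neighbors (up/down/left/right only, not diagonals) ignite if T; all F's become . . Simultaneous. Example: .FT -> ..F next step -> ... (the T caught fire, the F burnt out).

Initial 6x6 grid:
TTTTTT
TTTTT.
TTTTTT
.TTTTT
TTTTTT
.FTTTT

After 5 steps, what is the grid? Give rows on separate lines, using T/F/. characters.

Step 1: 2 trees catch fire, 1 burn out
  TTTTTT
  TTTTT.
  TTTTTT
  .TTTTT
  TFTTTT
  ..FTTT
Step 2: 4 trees catch fire, 2 burn out
  TTTTTT
  TTTTT.
  TTTTTT
  .FTTTT
  F.FTTT
  ...FTT
Step 3: 4 trees catch fire, 4 burn out
  TTTTTT
  TTTTT.
  TFTTTT
  ..FTTT
  ...FTT
  ....FT
Step 4: 6 trees catch fire, 4 burn out
  TTTTTT
  TFTTT.
  F.FTTT
  ...FTT
  ....FT
  .....F
Step 5: 6 trees catch fire, 6 burn out
  TFTTTT
  F.FTT.
  ...FTT
  ....FT
  .....F
  ......

TFTTTT
F.FTT.
...FTT
....FT
.....F
......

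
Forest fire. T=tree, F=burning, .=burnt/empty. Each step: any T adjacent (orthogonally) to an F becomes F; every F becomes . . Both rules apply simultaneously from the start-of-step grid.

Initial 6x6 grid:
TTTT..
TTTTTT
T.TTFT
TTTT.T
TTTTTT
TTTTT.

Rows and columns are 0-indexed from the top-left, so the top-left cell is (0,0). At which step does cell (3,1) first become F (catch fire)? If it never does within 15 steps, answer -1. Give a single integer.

Step 1: cell (3,1)='T' (+3 fires, +1 burnt)
Step 2: cell (3,1)='T' (+5 fires, +3 burnt)
Step 3: cell (3,1)='T' (+5 fires, +5 burnt)
Step 4: cell (3,1)='F' (+6 fires, +5 burnt)
  -> target ignites at step 4
Step 5: cell (3,1)='.' (+6 fires, +6 burnt)
Step 6: cell (3,1)='.' (+4 fires, +6 burnt)
Step 7: cell (3,1)='.' (+1 fires, +4 burnt)
Step 8: cell (3,1)='.' (+0 fires, +1 burnt)
  fire out at step 8

4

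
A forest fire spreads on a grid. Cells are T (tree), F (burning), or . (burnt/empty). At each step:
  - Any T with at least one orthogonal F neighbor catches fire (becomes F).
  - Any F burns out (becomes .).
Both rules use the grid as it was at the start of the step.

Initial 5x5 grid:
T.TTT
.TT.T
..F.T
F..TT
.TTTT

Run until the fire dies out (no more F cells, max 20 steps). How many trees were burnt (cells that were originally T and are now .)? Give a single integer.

Step 1: +1 fires, +2 burnt (F count now 1)
Step 2: +2 fires, +1 burnt (F count now 2)
Step 3: +1 fires, +2 burnt (F count now 1)
Step 4: +1 fires, +1 burnt (F count now 1)
Step 5: +1 fires, +1 burnt (F count now 1)
Step 6: +1 fires, +1 burnt (F count now 1)
Step 7: +1 fires, +1 burnt (F count now 1)
Step 8: +2 fires, +1 burnt (F count now 2)
Step 9: +1 fires, +2 burnt (F count now 1)
Step 10: +1 fires, +1 burnt (F count now 1)
Step 11: +1 fires, +1 burnt (F count now 1)
Step 12: +0 fires, +1 burnt (F count now 0)
Fire out after step 12
Initially T: 14, now '.': 24
Total burnt (originally-T cells now '.'): 13

Answer: 13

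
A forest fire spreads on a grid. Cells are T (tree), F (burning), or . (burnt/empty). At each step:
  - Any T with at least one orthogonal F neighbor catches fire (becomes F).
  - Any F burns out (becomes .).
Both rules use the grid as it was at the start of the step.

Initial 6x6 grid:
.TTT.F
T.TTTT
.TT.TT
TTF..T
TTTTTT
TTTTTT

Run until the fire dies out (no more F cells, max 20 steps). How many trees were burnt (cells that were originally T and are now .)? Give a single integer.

Step 1: +4 fires, +2 burnt (F count now 4)
Step 2: +8 fires, +4 burnt (F count now 8)
Step 3: +8 fires, +8 burnt (F count now 8)
Step 4: +5 fires, +8 burnt (F count now 5)
Step 5: +1 fires, +5 burnt (F count now 1)
Step 6: +0 fires, +1 burnt (F count now 0)
Fire out after step 6
Initially T: 27, now '.': 35
Total burnt (originally-T cells now '.'): 26

Answer: 26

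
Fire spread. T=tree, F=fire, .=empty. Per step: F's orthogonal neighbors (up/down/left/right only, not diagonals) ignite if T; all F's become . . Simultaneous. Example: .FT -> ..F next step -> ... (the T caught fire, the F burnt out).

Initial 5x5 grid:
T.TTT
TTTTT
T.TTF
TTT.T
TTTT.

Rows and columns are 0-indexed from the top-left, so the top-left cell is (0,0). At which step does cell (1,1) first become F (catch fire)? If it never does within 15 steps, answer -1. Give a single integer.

Step 1: cell (1,1)='T' (+3 fires, +1 burnt)
Step 2: cell (1,1)='T' (+3 fires, +3 burnt)
Step 3: cell (1,1)='T' (+3 fires, +3 burnt)
Step 4: cell (1,1)='F' (+4 fires, +3 burnt)
  -> target ignites at step 4
Step 5: cell (1,1)='.' (+4 fires, +4 burnt)
Step 6: cell (1,1)='.' (+3 fires, +4 burnt)
Step 7: cell (1,1)='.' (+0 fires, +3 burnt)
  fire out at step 7

4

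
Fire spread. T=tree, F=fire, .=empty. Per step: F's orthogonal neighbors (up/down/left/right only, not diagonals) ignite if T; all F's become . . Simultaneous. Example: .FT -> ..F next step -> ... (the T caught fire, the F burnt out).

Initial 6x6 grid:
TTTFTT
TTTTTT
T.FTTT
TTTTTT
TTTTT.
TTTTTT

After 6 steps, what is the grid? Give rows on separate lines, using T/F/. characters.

Step 1: 6 trees catch fire, 2 burn out
  TTF.FT
  TTFFTT
  T..FTT
  TTFTTT
  TTTTT.
  TTTTTT
Step 2: 8 trees catch fire, 6 burn out
  TF...F
  TF..FT
  T...FT
  TF.FTT
  TTFTT.
  TTTTTT
Step 3: 9 trees catch fire, 8 burn out
  F.....
  F....F
  T....F
  F...FT
  TF.FT.
  TTFTTT
Step 4: 6 trees catch fire, 9 burn out
  ......
  ......
  F.....
  .....F
  F...F.
  TF.FTT
Step 5: 2 trees catch fire, 6 burn out
  ......
  ......
  ......
  ......
  ......
  F...FT
Step 6: 1 trees catch fire, 2 burn out
  ......
  ......
  ......
  ......
  ......
  .....F

......
......
......
......
......
.....F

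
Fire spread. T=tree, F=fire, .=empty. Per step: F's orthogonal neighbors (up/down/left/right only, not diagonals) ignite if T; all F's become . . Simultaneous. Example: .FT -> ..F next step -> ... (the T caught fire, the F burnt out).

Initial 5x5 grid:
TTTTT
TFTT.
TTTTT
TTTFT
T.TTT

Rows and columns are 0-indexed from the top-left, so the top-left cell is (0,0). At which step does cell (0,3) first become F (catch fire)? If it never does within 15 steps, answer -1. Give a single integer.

Step 1: cell (0,3)='T' (+8 fires, +2 burnt)
Step 2: cell (0,3)='T' (+9 fires, +8 burnt)
Step 3: cell (0,3)='F' (+2 fires, +9 burnt)
  -> target ignites at step 3
Step 4: cell (0,3)='.' (+2 fires, +2 burnt)
Step 5: cell (0,3)='.' (+0 fires, +2 burnt)
  fire out at step 5

3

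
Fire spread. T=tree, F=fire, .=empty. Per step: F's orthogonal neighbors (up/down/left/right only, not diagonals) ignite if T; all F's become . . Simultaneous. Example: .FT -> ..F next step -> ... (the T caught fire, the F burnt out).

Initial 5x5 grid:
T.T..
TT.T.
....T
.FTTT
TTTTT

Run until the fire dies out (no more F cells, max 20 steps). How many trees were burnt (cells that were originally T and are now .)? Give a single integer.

Answer: 9

Derivation:
Step 1: +2 fires, +1 burnt (F count now 2)
Step 2: +3 fires, +2 burnt (F count now 3)
Step 3: +2 fires, +3 burnt (F count now 2)
Step 4: +2 fires, +2 burnt (F count now 2)
Step 5: +0 fires, +2 burnt (F count now 0)
Fire out after step 5
Initially T: 14, now '.': 20
Total burnt (originally-T cells now '.'): 9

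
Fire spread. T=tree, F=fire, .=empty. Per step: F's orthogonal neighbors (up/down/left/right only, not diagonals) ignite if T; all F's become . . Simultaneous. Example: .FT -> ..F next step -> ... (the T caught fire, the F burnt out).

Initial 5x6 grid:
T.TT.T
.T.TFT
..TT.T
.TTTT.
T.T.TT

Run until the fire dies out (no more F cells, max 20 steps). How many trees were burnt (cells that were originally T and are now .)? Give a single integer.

Answer: 15

Derivation:
Step 1: +2 fires, +1 burnt (F count now 2)
Step 2: +4 fires, +2 burnt (F count now 4)
Step 3: +3 fires, +4 burnt (F count now 3)
Step 4: +2 fires, +3 burnt (F count now 2)
Step 5: +3 fires, +2 burnt (F count now 3)
Step 6: +1 fires, +3 burnt (F count now 1)
Step 7: +0 fires, +1 burnt (F count now 0)
Fire out after step 7
Initially T: 18, now '.': 27
Total burnt (originally-T cells now '.'): 15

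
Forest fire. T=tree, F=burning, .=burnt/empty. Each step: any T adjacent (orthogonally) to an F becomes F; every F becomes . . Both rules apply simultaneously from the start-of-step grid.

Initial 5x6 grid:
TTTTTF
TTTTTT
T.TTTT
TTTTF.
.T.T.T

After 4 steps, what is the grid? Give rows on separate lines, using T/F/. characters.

Step 1: 4 trees catch fire, 2 burn out
  TTTTF.
  TTTTTF
  T.TTFT
  TTTF..
  .T.T.T
Step 2: 6 trees catch fire, 4 burn out
  TTTF..
  TTTTF.
  T.TF.F
  TTF...
  .T.F.T
Step 3: 4 trees catch fire, 6 burn out
  TTF...
  TTTF..
  T.F...
  TF....
  .T...T
Step 4: 4 trees catch fire, 4 burn out
  TF....
  TTF...
  T.....
  F.....
  .F...T

TF....
TTF...
T.....
F.....
.F...T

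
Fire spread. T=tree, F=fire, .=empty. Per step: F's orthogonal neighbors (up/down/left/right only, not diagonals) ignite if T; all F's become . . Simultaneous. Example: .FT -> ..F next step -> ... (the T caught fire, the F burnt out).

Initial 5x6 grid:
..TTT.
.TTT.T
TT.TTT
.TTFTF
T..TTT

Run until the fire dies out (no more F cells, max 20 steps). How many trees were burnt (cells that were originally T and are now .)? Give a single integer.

Step 1: +6 fires, +2 burnt (F count now 6)
Step 2: +5 fires, +6 burnt (F count now 5)
Step 3: +3 fires, +5 burnt (F count now 3)
Step 4: +4 fires, +3 burnt (F count now 4)
Step 5: +0 fires, +4 burnt (F count now 0)
Fire out after step 5
Initially T: 19, now '.': 29
Total burnt (originally-T cells now '.'): 18

Answer: 18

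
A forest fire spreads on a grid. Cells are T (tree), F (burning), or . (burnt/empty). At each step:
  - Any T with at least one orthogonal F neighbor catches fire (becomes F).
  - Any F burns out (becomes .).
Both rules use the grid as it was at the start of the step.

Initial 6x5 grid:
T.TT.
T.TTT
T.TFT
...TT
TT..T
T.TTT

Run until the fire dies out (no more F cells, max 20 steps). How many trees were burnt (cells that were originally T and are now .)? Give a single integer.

Answer: 13

Derivation:
Step 1: +4 fires, +1 burnt (F count now 4)
Step 2: +4 fires, +4 burnt (F count now 4)
Step 3: +2 fires, +4 burnt (F count now 2)
Step 4: +1 fires, +2 burnt (F count now 1)
Step 5: +1 fires, +1 burnt (F count now 1)
Step 6: +1 fires, +1 burnt (F count now 1)
Step 7: +0 fires, +1 burnt (F count now 0)
Fire out after step 7
Initially T: 19, now '.': 24
Total burnt (originally-T cells now '.'): 13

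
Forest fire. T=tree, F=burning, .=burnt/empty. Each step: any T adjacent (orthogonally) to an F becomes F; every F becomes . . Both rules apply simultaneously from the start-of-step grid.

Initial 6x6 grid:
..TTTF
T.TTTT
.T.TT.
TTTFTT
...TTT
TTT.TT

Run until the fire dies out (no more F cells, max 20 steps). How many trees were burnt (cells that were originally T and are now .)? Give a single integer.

Answer: 20

Derivation:
Step 1: +6 fires, +2 burnt (F count now 6)
Step 2: +7 fires, +6 burnt (F count now 7)
Step 3: +6 fires, +7 burnt (F count now 6)
Step 4: +1 fires, +6 burnt (F count now 1)
Step 5: +0 fires, +1 burnt (F count now 0)
Fire out after step 5
Initially T: 24, now '.': 32
Total burnt (originally-T cells now '.'): 20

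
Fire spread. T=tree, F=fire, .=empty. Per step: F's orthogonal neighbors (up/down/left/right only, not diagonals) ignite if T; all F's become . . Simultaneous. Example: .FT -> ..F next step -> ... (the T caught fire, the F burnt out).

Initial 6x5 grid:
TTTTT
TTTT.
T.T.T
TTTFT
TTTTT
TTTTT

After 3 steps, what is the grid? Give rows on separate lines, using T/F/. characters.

Step 1: 3 trees catch fire, 1 burn out
  TTTTT
  TTTT.
  T.T.T
  TTF.F
  TTTFT
  TTTTT
Step 2: 6 trees catch fire, 3 burn out
  TTTTT
  TTTT.
  T.F.F
  TF...
  TTF.F
  TTTFT
Step 3: 5 trees catch fire, 6 burn out
  TTTTT
  TTFT.
  T....
  F....
  TF...
  TTF.F

TTTTT
TTFT.
T....
F....
TF...
TTF.F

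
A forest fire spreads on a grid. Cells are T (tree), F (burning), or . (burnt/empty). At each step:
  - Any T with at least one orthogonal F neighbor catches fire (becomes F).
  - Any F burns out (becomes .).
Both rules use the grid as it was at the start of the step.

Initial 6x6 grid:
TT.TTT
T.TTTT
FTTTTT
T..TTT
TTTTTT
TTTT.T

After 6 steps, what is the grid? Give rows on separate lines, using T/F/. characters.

Step 1: 3 trees catch fire, 1 burn out
  TT.TTT
  F.TTTT
  .FTTTT
  F..TTT
  TTTTTT
  TTTT.T
Step 2: 3 trees catch fire, 3 burn out
  FT.TTT
  ..TTTT
  ..FTTT
  ...TTT
  FTTTTT
  TTTT.T
Step 3: 5 trees catch fire, 3 burn out
  .F.TTT
  ..FTTT
  ...FTT
  ...TTT
  .FTTTT
  FTTT.T
Step 4: 5 trees catch fire, 5 burn out
  ...TTT
  ...FTT
  ....FT
  ...FTT
  ..FTTT
  .FTT.T
Step 5: 6 trees catch fire, 5 burn out
  ...FTT
  ....FT
  .....F
  ....FT
  ...FTT
  ..FT.T
Step 6: 5 trees catch fire, 6 burn out
  ....FT
  .....F
  ......
  .....F
  ....FT
  ...F.T

....FT
.....F
......
.....F
....FT
...F.T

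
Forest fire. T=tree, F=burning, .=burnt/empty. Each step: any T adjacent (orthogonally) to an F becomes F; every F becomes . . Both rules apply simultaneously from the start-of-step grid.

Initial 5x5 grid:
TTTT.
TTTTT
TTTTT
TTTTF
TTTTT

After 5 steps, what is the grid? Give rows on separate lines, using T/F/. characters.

Step 1: 3 trees catch fire, 1 burn out
  TTTT.
  TTTTT
  TTTTF
  TTTF.
  TTTTF
Step 2: 4 trees catch fire, 3 burn out
  TTTT.
  TTTTF
  TTTF.
  TTF..
  TTTF.
Step 3: 4 trees catch fire, 4 burn out
  TTTT.
  TTTF.
  TTF..
  TF...
  TTF..
Step 4: 5 trees catch fire, 4 burn out
  TTTF.
  TTF..
  TF...
  F....
  TF...
Step 5: 4 trees catch fire, 5 burn out
  TTF..
  TF...
  F....
  .....
  F....

TTF..
TF...
F....
.....
F....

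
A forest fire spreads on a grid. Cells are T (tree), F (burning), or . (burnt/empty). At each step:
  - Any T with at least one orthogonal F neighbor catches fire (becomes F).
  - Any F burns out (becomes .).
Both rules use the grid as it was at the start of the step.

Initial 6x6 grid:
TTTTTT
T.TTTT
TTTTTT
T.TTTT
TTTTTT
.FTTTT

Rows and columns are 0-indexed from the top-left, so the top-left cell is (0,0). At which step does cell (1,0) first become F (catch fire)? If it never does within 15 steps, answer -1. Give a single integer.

Step 1: cell (1,0)='T' (+2 fires, +1 burnt)
Step 2: cell (1,0)='T' (+3 fires, +2 burnt)
Step 3: cell (1,0)='T' (+4 fires, +3 burnt)
Step 4: cell (1,0)='T' (+5 fires, +4 burnt)
Step 5: cell (1,0)='F' (+6 fires, +5 burnt)
  -> target ignites at step 5
Step 6: cell (1,0)='.' (+5 fires, +6 burnt)
Step 7: cell (1,0)='.' (+4 fires, +5 burnt)
Step 8: cell (1,0)='.' (+2 fires, +4 burnt)
Step 9: cell (1,0)='.' (+1 fires, +2 burnt)
Step 10: cell (1,0)='.' (+0 fires, +1 burnt)
  fire out at step 10

5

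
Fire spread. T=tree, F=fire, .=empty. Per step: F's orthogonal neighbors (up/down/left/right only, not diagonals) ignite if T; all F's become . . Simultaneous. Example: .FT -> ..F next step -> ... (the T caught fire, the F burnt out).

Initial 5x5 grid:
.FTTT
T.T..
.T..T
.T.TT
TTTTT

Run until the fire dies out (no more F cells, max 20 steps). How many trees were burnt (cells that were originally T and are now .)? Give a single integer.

Answer: 4

Derivation:
Step 1: +1 fires, +1 burnt (F count now 1)
Step 2: +2 fires, +1 burnt (F count now 2)
Step 3: +1 fires, +2 burnt (F count now 1)
Step 4: +0 fires, +1 burnt (F count now 0)
Fire out after step 4
Initially T: 15, now '.': 14
Total burnt (originally-T cells now '.'): 4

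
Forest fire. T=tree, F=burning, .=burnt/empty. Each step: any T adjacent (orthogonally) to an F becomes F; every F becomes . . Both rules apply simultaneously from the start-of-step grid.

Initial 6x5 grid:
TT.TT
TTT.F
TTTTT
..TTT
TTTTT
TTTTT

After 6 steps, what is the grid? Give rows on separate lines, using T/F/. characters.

Step 1: 2 trees catch fire, 1 burn out
  TT.TF
  TTT..
  TTTTF
  ..TTT
  TTTTT
  TTTTT
Step 2: 3 trees catch fire, 2 burn out
  TT.F.
  TTT..
  TTTF.
  ..TTF
  TTTTT
  TTTTT
Step 3: 3 trees catch fire, 3 burn out
  TT...
  TTT..
  TTF..
  ..TF.
  TTTTF
  TTTTT
Step 4: 5 trees catch fire, 3 burn out
  TT...
  TTF..
  TF...
  ..F..
  TTTF.
  TTTTF
Step 5: 4 trees catch fire, 5 burn out
  TT...
  TF...
  F....
  .....
  TTF..
  TTTF.
Step 6: 4 trees catch fire, 4 burn out
  TF...
  F....
  .....
  .....
  TF...
  TTF..

TF...
F....
.....
.....
TF...
TTF..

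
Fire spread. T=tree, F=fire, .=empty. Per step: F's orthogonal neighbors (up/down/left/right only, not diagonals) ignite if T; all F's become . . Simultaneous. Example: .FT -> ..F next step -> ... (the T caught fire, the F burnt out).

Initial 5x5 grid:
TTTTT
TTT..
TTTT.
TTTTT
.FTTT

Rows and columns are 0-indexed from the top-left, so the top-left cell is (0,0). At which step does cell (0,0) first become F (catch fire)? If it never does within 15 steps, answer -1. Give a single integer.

Step 1: cell (0,0)='T' (+2 fires, +1 burnt)
Step 2: cell (0,0)='T' (+4 fires, +2 burnt)
Step 3: cell (0,0)='T' (+5 fires, +4 burnt)
Step 4: cell (0,0)='T' (+5 fires, +5 burnt)
Step 5: cell (0,0)='F' (+2 fires, +5 burnt)
  -> target ignites at step 5
Step 6: cell (0,0)='.' (+1 fires, +2 burnt)
Step 7: cell (0,0)='.' (+1 fires, +1 burnt)
Step 8: cell (0,0)='.' (+0 fires, +1 burnt)
  fire out at step 8

5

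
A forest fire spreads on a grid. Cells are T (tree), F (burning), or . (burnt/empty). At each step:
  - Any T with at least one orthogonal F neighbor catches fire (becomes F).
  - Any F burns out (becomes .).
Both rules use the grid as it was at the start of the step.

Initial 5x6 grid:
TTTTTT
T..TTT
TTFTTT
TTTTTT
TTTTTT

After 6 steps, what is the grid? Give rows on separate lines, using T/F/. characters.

Step 1: 3 trees catch fire, 1 burn out
  TTTTTT
  T..TTT
  TF.FTT
  TTFTTT
  TTTTTT
Step 2: 6 trees catch fire, 3 burn out
  TTTTTT
  T..FTT
  F...FT
  TF.FTT
  TTFTTT
Step 3: 8 trees catch fire, 6 burn out
  TTTFTT
  F...FT
  .....F
  F...FT
  TF.FTT
Step 4: 7 trees catch fire, 8 burn out
  FTF.FT
  .....F
  ......
  .....F
  F...FT
Step 5: 3 trees catch fire, 7 burn out
  .F...F
  ......
  ......
  ......
  .....F
Step 6: 0 trees catch fire, 3 burn out
  ......
  ......
  ......
  ......
  ......

......
......
......
......
......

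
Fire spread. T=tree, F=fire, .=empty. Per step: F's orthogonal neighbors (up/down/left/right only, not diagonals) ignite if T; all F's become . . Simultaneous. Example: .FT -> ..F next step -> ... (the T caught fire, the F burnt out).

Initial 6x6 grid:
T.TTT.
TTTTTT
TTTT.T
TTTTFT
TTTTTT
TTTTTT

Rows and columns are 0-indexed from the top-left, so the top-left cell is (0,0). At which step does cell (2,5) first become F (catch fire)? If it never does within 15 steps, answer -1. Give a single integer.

Step 1: cell (2,5)='T' (+3 fires, +1 burnt)
Step 2: cell (2,5)='F' (+6 fires, +3 burnt)
  -> target ignites at step 2
Step 3: cell (2,5)='.' (+7 fires, +6 burnt)
Step 4: cell (2,5)='.' (+7 fires, +7 burnt)
Step 5: cell (2,5)='.' (+6 fires, +7 burnt)
Step 6: cell (2,5)='.' (+2 fires, +6 burnt)
Step 7: cell (2,5)='.' (+1 fires, +2 burnt)
Step 8: cell (2,5)='.' (+0 fires, +1 burnt)
  fire out at step 8

2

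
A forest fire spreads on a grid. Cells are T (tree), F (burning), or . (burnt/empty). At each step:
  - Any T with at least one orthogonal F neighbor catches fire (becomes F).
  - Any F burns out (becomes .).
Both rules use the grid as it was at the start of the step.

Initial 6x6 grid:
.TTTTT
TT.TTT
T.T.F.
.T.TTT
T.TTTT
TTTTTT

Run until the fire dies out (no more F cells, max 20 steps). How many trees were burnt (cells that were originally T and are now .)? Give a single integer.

Step 1: +2 fires, +1 burnt (F count now 2)
Step 2: +6 fires, +2 burnt (F count now 6)
Step 3: +5 fires, +6 burnt (F count now 5)
Step 4: +4 fires, +5 burnt (F count now 4)
Step 5: +2 fires, +4 burnt (F count now 2)
Step 6: +2 fires, +2 burnt (F count now 2)
Step 7: +2 fires, +2 burnt (F count now 2)
Step 8: +2 fires, +2 burnt (F count now 2)
Step 9: +0 fires, +2 burnt (F count now 0)
Fire out after step 9
Initially T: 27, now '.': 34
Total burnt (originally-T cells now '.'): 25

Answer: 25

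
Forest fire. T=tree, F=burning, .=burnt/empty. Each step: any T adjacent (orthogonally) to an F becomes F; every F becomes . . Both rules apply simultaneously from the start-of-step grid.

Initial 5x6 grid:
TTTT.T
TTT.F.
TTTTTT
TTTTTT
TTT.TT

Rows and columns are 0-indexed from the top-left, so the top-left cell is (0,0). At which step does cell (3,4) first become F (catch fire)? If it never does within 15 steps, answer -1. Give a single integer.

Step 1: cell (3,4)='T' (+1 fires, +1 burnt)
Step 2: cell (3,4)='F' (+3 fires, +1 burnt)
  -> target ignites at step 2
Step 3: cell (3,4)='.' (+4 fires, +3 burnt)
Step 4: cell (3,4)='.' (+4 fires, +4 burnt)
Step 5: cell (3,4)='.' (+5 fires, +4 burnt)
Step 6: cell (3,4)='.' (+5 fires, +5 burnt)
Step 7: cell (3,4)='.' (+2 fires, +5 burnt)
Step 8: cell (3,4)='.' (+0 fires, +2 burnt)
  fire out at step 8

2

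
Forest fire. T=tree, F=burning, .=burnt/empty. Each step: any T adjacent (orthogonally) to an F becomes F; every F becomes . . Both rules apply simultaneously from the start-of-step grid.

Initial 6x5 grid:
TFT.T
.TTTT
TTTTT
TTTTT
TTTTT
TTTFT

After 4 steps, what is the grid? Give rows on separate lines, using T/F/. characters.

Step 1: 6 trees catch fire, 2 burn out
  F.F.T
  .FTTT
  TTTTT
  TTTTT
  TTTFT
  TTF.F
Step 2: 6 trees catch fire, 6 burn out
  ....T
  ..FTT
  TFTTT
  TTTFT
  TTF.F
  TF...
Step 3: 9 trees catch fire, 6 burn out
  ....T
  ...FT
  F.FFT
  TFF.F
  TF...
  F....
Step 4: 4 trees catch fire, 9 burn out
  ....T
  ....F
  ....F
  F....
  F....
  .....

....T
....F
....F
F....
F....
.....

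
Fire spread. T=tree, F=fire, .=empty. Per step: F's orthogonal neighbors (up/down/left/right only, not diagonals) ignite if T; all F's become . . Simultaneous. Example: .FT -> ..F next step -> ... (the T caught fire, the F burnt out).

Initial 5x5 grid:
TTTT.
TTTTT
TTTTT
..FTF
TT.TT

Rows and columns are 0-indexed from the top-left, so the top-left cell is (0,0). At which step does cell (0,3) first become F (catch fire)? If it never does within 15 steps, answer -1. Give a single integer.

Step 1: cell (0,3)='T' (+4 fires, +2 burnt)
Step 2: cell (0,3)='T' (+5 fires, +4 burnt)
Step 3: cell (0,3)='T' (+4 fires, +5 burnt)
Step 4: cell (0,3)='F' (+3 fires, +4 burnt)
  -> target ignites at step 4
Step 5: cell (0,3)='.' (+1 fires, +3 burnt)
Step 6: cell (0,3)='.' (+0 fires, +1 burnt)
  fire out at step 6

4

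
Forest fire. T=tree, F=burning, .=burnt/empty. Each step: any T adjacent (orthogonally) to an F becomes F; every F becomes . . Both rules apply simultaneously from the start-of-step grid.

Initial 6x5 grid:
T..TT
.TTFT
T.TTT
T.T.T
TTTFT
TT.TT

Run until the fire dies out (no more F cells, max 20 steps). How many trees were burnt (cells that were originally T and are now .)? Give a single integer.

Answer: 20

Derivation:
Step 1: +7 fires, +2 burnt (F count now 7)
Step 2: +8 fires, +7 burnt (F count now 8)
Step 3: +2 fires, +8 burnt (F count now 2)
Step 4: +2 fires, +2 burnt (F count now 2)
Step 5: +1 fires, +2 burnt (F count now 1)
Step 6: +0 fires, +1 burnt (F count now 0)
Fire out after step 6
Initially T: 21, now '.': 29
Total burnt (originally-T cells now '.'): 20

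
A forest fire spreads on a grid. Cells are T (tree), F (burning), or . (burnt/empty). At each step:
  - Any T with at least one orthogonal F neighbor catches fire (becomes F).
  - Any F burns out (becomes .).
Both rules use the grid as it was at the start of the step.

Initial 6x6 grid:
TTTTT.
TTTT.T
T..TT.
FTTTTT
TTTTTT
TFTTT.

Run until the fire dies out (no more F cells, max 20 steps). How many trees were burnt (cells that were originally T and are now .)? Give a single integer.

Step 1: +6 fires, +2 burnt (F count now 6)
Step 2: +4 fires, +6 burnt (F count now 4)
Step 3: +5 fires, +4 burnt (F count now 5)
Step 4: +5 fires, +5 burnt (F count now 5)
Step 5: +5 fires, +5 burnt (F count now 5)
Step 6: +1 fires, +5 burnt (F count now 1)
Step 7: +1 fires, +1 burnt (F count now 1)
Step 8: +0 fires, +1 burnt (F count now 0)
Fire out after step 8
Initially T: 28, now '.': 35
Total burnt (originally-T cells now '.'): 27

Answer: 27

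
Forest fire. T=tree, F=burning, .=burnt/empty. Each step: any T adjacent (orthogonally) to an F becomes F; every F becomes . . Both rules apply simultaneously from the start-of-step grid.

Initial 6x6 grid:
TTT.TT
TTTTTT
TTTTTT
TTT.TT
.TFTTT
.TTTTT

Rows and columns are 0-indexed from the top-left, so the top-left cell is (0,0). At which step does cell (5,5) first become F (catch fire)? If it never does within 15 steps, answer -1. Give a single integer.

Step 1: cell (5,5)='T' (+4 fires, +1 burnt)
Step 2: cell (5,5)='T' (+5 fires, +4 burnt)
Step 3: cell (5,5)='T' (+7 fires, +5 burnt)
Step 4: cell (5,5)='F' (+7 fires, +7 burnt)
  -> target ignites at step 4
Step 5: cell (5,5)='.' (+4 fires, +7 burnt)
Step 6: cell (5,5)='.' (+3 fires, +4 burnt)
Step 7: cell (5,5)='.' (+1 fires, +3 burnt)
Step 8: cell (5,5)='.' (+0 fires, +1 burnt)
  fire out at step 8

4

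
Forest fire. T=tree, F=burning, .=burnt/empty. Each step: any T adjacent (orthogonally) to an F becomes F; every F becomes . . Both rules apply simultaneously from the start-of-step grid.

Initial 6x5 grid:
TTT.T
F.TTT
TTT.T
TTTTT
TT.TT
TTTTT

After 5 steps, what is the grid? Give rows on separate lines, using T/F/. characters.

Step 1: 2 trees catch fire, 1 burn out
  FTT.T
  ..TTT
  FTT.T
  TTTTT
  TT.TT
  TTTTT
Step 2: 3 trees catch fire, 2 burn out
  .FT.T
  ..TTT
  .FT.T
  FTTTT
  TT.TT
  TTTTT
Step 3: 4 trees catch fire, 3 burn out
  ..F.T
  ..TTT
  ..F.T
  .FTTT
  FT.TT
  TTTTT
Step 4: 4 trees catch fire, 4 burn out
  ....T
  ..FTT
  ....T
  ..FTT
  .F.TT
  FTTTT
Step 5: 3 trees catch fire, 4 burn out
  ....T
  ...FT
  ....T
  ...FT
  ...TT
  .FTTT

....T
...FT
....T
...FT
...TT
.FTTT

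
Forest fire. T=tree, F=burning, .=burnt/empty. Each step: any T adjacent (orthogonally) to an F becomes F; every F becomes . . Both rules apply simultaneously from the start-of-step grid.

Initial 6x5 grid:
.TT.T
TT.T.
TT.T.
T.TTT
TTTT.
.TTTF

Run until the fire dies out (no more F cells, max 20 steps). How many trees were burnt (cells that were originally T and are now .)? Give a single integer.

Step 1: +1 fires, +1 burnt (F count now 1)
Step 2: +2 fires, +1 burnt (F count now 2)
Step 3: +3 fires, +2 burnt (F count now 3)
Step 4: +4 fires, +3 burnt (F count now 4)
Step 5: +2 fires, +4 burnt (F count now 2)
Step 6: +1 fires, +2 burnt (F count now 1)
Step 7: +1 fires, +1 burnt (F count now 1)
Step 8: +2 fires, +1 burnt (F count now 2)
Step 9: +1 fires, +2 burnt (F count now 1)
Step 10: +1 fires, +1 burnt (F count now 1)
Step 11: +1 fires, +1 burnt (F count now 1)
Step 12: +0 fires, +1 burnt (F count now 0)
Fire out after step 12
Initially T: 20, now '.': 29
Total burnt (originally-T cells now '.'): 19

Answer: 19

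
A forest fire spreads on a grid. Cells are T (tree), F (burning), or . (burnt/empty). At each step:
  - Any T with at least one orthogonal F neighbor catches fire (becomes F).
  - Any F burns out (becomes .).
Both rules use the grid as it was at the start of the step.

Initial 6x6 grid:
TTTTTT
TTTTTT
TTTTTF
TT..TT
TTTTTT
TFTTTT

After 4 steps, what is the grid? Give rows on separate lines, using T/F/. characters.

Step 1: 6 trees catch fire, 2 burn out
  TTTTTT
  TTTTTF
  TTTTF.
  TT..TF
  TFTTTT
  F.FTTT
Step 2: 9 trees catch fire, 6 burn out
  TTTTTF
  TTTTF.
  TTTF..
  TF..F.
  F.FTTF
  ...FTT
Step 3: 9 trees catch fire, 9 burn out
  TTTTF.
  TTTF..
  TFF...
  F.....
  ...FF.
  ....FF
Step 4: 4 trees catch fire, 9 burn out
  TTTF..
  TFF...
  F.....
  ......
  ......
  ......

TTTF..
TFF...
F.....
......
......
......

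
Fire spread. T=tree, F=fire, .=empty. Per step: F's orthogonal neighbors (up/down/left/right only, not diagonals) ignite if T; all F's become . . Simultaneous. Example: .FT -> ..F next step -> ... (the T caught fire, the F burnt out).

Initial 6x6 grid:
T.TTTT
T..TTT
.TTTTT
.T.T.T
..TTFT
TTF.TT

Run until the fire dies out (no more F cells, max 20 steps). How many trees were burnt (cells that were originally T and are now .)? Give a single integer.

Answer: 22

Derivation:
Step 1: +5 fires, +2 burnt (F count now 5)
Step 2: +4 fires, +5 burnt (F count now 4)
Step 3: +2 fires, +4 burnt (F count now 2)
Step 4: +4 fires, +2 burnt (F count now 4)
Step 5: +4 fires, +4 burnt (F count now 4)
Step 6: +3 fires, +4 burnt (F count now 3)
Step 7: +0 fires, +3 burnt (F count now 0)
Fire out after step 7
Initially T: 24, now '.': 34
Total burnt (originally-T cells now '.'): 22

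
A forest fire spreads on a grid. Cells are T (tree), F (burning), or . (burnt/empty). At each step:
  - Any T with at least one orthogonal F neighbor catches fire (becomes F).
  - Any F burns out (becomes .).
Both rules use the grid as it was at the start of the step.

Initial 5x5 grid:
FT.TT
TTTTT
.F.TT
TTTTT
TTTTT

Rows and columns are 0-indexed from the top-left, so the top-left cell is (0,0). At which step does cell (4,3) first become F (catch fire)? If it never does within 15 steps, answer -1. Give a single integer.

Step 1: cell (4,3)='T' (+4 fires, +2 burnt)
Step 2: cell (4,3)='T' (+4 fires, +4 burnt)
Step 3: cell (4,3)='T' (+4 fires, +4 burnt)
Step 4: cell (4,3)='F' (+5 fires, +4 burnt)
  -> target ignites at step 4
Step 5: cell (4,3)='.' (+3 fires, +5 burnt)
Step 6: cell (4,3)='.' (+0 fires, +3 burnt)
  fire out at step 6

4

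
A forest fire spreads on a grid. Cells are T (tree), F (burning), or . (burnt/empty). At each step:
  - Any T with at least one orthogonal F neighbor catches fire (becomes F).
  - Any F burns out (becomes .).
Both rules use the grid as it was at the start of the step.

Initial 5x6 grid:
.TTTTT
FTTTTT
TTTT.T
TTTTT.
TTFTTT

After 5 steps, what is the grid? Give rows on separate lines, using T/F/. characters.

Step 1: 5 trees catch fire, 2 burn out
  .TTTTT
  .FTTTT
  FTTT.T
  TTFTT.
  TF.FTT
Step 2: 9 trees catch fire, 5 burn out
  .FTTTT
  ..FTTT
  .FFT.T
  FF.FT.
  F...FT
Step 3: 5 trees catch fire, 9 burn out
  ..FTTT
  ...FTT
  ...F.T
  ....F.
  .....F
Step 4: 2 trees catch fire, 5 burn out
  ...FTT
  ....FT
  .....T
  ......
  ......
Step 5: 2 trees catch fire, 2 burn out
  ....FT
  .....F
  .....T
  ......
  ......

....FT
.....F
.....T
......
......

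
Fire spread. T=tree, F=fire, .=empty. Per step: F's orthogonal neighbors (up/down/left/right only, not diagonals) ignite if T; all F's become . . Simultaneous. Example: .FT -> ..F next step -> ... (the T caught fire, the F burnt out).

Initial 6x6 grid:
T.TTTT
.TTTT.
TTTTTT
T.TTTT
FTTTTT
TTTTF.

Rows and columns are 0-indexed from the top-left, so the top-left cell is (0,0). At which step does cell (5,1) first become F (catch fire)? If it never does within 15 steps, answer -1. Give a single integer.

Step 1: cell (5,1)='T' (+5 fires, +2 burnt)
Step 2: cell (5,1)='F' (+7 fires, +5 burnt)
  -> target ignites at step 2
Step 3: cell (5,1)='.' (+5 fires, +7 burnt)
Step 4: cell (5,1)='.' (+5 fires, +5 burnt)
Step 5: cell (5,1)='.' (+3 fires, +5 burnt)
Step 6: cell (5,1)='.' (+3 fires, +3 burnt)
Step 7: cell (5,1)='.' (+0 fires, +3 burnt)
  fire out at step 7

2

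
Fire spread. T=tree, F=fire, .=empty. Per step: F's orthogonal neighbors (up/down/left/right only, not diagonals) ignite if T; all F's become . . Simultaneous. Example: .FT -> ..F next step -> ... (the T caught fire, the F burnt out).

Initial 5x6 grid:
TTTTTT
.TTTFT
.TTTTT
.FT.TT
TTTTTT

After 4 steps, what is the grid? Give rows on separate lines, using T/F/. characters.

Step 1: 7 trees catch fire, 2 burn out
  TTTTFT
  .TTF.F
  .FTTFT
  ..F.TT
  TFTTTT
Step 2: 10 trees catch fire, 7 burn out
  TTTF.F
  .FF...
  ..FF.F
  ....FT
  F.FTTT
Step 3: 5 trees catch fire, 10 burn out
  TFF...
  ......
  ......
  .....F
  ...FFT
Step 4: 2 trees catch fire, 5 burn out
  F.....
  ......
  ......
  ......
  .....F

F.....
......
......
......
.....F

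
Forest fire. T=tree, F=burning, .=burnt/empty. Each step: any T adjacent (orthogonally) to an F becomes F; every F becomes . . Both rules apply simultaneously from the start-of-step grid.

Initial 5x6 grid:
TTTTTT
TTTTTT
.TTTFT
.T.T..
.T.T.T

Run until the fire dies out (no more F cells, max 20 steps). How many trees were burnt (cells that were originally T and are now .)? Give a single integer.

Step 1: +3 fires, +1 burnt (F count now 3)
Step 2: +5 fires, +3 burnt (F count now 5)
Step 3: +5 fires, +5 burnt (F count now 5)
Step 4: +3 fires, +5 burnt (F count now 3)
Step 5: +3 fires, +3 burnt (F count now 3)
Step 6: +1 fires, +3 burnt (F count now 1)
Step 7: +0 fires, +1 burnt (F count now 0)
Fire out after step 7
Initially T: 21, now '.': 29
Total burnt (originally-T cells now '.'): 20

Answer: 20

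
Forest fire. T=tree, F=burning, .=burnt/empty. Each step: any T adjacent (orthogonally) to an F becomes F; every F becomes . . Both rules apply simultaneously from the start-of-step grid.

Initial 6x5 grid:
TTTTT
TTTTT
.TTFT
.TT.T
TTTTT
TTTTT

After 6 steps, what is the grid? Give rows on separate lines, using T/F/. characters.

Step 1: 3 trees catch fire, 1 burn out
  TTTTT
  TTTFT
  .TF.F
  .TT.T
  TTTTT
  TTTTT
Step 2: 6 trees catch fire, 3 burn out
  TTTFT
  TTF.F
  .F...
  .TF.F
  TTTTT
  TTTTT
Step 3: 6 trees catch fire, 6 burn out
  TTF.F
  TF...
  .....
  .F...
  TTFTF
  TTTTT
Step 4: 6 trees catch fire, 6 burn out
  TF...
  F....
  .....
  .....
  TF.F.
  TTFTF
Step 5: 4 trees catch fire, 6 burn out
  F....
  .....
  .....
  .....
  F....
  TF.F.
Step 6: 1 trees catch fire, 4 burn out
  .....
  .....
  .....
  .....
  .....
  F....

.....
.....
.....
.....
.....
F....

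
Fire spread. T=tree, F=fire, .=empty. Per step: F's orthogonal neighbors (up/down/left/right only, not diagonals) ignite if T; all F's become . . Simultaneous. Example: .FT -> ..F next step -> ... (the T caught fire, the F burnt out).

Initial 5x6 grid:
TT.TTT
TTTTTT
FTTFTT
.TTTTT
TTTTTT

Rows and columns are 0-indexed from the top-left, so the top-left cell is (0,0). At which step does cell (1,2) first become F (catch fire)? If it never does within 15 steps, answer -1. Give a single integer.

Step 1: cell (1,2)='T' (+6 fires, +2 burnt)
Step 2: cell (1,2)='F' (+10 fires, +6 burnt)
  -> target ignites at step 2
Step 3: cell (1,2)='.' (+7 fires, +10 burnt)
Step 4: cell (1,2)='.' (+3 fires, +7 burnt)
Step 5: cell (1,2)='.' (+0 fires, +3 burnt)
  fire out at step 5

2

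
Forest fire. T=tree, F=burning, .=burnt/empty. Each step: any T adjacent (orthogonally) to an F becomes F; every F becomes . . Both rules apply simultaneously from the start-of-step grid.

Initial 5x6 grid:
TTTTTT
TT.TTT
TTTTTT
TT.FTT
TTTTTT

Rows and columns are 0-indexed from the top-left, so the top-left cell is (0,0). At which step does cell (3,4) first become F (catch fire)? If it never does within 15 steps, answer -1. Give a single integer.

Step 1: cell (3,4)='F' (+3 fires, +1 burnt)
  -> target ignites at step 1
Step 2: cell (3,4)='.' (+6 fires, +3 burnt)
Step 3: cell (3,4)='.' (+6 fires, +6 burnt)
Step 4: cell (3,4)='.' (+7 fires, +6 burnt)
Step 5: cell (3,4)='.' (+4 fires, +7 burnt)
Step 6: cell (3,4)='.' (+1 fires, +4 burnt)
Step 7: cell (3,4)='.' (+0 fires, +1 burnt)
  fire out at step 7

1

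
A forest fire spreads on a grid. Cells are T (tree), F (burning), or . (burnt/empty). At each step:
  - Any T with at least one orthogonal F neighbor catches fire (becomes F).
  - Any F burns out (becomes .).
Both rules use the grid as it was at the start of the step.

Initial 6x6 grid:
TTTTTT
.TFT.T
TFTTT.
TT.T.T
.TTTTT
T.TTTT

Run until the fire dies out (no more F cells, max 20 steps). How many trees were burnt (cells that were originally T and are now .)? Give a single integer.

Step 1: +6 fires, +2 burnt (F count now 6)
Step 2: +5 fires, +6 burnt (F count now 5)
Step 3: +5 fires, +5 burnt (F count now 5)
Step 4: +3 fires, +5 burnt (F count now 3)
Step 5: +3 fires, +3 burnt (F count now 3)
Step 6: +2 fires, +3 burnt (F count now 2)
Step 7: +2 fires, +2 burnt (F count now 2)
Step 8: +0 fires, +2 burnt (F count now 0)
Fire out after step 8
Initially T: 27, now '.': 35
Total burnt (originally-T cells now '.'): 26

Answer: 26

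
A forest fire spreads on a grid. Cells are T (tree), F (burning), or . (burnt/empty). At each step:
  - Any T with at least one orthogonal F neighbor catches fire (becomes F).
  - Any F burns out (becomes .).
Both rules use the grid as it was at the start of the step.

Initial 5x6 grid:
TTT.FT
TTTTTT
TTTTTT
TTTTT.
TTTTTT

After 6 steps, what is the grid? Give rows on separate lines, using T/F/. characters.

Step 1: 2 trees catch fire, 1 burn out
  TTT..F
  TTTTFT
  TTTTTT
  TTTTT.
  TTTTTT
Step 2: 3 trees catch fire, 2 burn out
  TTT...
  TTTF.F
  TTTTFT
  TTTTT.
  TTTTTT
Step 3: 4 trees catch fire, 3 burn out
  TTT...
  TTF...
  TTTF.F
  TTTTF.
  TTTTTT
Step 4: 5 trees catch fire, 4 burn out
  TTF...
  TF....
  TTF...
  TTTF..
  TTTTFT
Step 5: 6 trees catch fire, 5 burn out
  TF....
  F.....
  TF....
  TTF...
  TTTF.F
Step 6: 4 trees catch fire, 6 burn out
  F.....
  ......
  F.....
  TF....
  TTF...

F.....
......
F.....
TF....
TTF...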